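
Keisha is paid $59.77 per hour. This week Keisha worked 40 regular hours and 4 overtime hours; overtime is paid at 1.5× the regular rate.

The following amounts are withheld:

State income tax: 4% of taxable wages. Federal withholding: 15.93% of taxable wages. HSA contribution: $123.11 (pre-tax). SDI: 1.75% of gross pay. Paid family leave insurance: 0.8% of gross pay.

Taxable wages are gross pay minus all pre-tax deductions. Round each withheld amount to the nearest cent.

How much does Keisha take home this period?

Regular pay: 40 × $59.77 = $2390.80
Overtime pay: 4 × $59.77 × 1.5 = $358.62
Gross pay = $2390.80 + $358.62 = $2749.42
HSA contribution: $123.11
Taxable wages = $2749.42 − $123.11 = $2626.31
State income tax: $2626.31 × 0.04 = $105.05
Federal withholding: $2626.31 × 0.1593 = $418.37
SDI: $2749.42 × 0.0175 = $48.11
Paid family leave insurance: $2749.42 × 0.008 = $22.00
Total deductions = $123.11 + $105.05 + $418.37 + $48.11 + $22.00 = $716.64
Net pay = $2749.42 − $716.64 = $2032.78

$2032.78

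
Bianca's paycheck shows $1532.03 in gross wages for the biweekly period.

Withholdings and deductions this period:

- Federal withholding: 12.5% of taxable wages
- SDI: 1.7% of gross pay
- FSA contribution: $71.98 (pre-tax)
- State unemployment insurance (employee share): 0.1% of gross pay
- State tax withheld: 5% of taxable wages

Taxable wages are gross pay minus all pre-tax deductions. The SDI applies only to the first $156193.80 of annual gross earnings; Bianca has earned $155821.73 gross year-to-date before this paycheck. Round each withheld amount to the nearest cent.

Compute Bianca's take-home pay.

$1196.68

FSA contribution: $71.98
Taxable wages = $1532.03 − $71.98 = $1460.05
State tax withheld: $1460.05 × 0.05 = $73.00
Federal withholding: $1460.05 × 0.125 = $182.51
SDI: only $156193.80 − $155821.73 = $372.07 of this check is subject → $372.07 × 0.017 = $6.33
State unemployment insurance (employee share): $1532.03 × 0.001 = $1.53
Total deductions = $71.98 + $73.00 + $182.51 + $6.33 + $1.53 = $335.35
Net pay = $1532.03 − $335.35 = $1196.68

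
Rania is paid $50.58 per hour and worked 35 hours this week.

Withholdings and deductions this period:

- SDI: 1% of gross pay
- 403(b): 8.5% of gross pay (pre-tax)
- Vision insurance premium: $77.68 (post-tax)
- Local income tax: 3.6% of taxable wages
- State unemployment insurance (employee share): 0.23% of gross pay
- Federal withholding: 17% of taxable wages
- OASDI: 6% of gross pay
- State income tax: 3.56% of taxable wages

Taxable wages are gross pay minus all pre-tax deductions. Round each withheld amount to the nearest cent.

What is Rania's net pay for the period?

$1,022.80

Gross pay: 35 × $50.58 = $1,770.30
403(b): $1,770.30 × 0.085 = $150.48
Taxable wages = $1,770.30 − $150.48 = $1,619.82
Local income tax: $1,619.82 × 0.036 = $58.31
State income tax: $1,619.82 × 0.0356 = $57.67
Federal withholding: $1,619.82 × 0.17 = $275.37
State unemployment insurance (employee share): $1,770.30 × 0.0023 = $4.07
SDI: $1,770.30 × 0.01 = $17.70
OASDI: $1,770.30 × 0.06 = $106.22
Vision insurance premium: $77.68
Total deductions = $150.48 + $58.31 + $57.67 + $275.37 + $4.07 + $17.70 + $106.22 + $77.68 = $747.50
Net pay = $1,770.30 − $747.50 = $1,022.80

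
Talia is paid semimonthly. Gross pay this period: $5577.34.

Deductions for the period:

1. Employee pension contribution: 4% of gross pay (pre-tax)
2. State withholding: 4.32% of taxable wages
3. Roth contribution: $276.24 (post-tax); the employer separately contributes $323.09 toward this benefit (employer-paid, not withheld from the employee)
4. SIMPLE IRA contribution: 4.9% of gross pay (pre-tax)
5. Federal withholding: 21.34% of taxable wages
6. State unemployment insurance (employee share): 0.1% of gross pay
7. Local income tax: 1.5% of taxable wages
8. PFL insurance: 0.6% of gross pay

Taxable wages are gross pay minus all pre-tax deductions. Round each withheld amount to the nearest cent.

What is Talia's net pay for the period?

Employee pension contribution: $5577.34 × 0.04 = $223.09
SIMPLE IRA contribution: $5577.34 × 0.049 = $273.29
Pre-tax total = $223.09 + $273.29 = $496.38
Taxable wages = $5577.34 − $496.38 = $5080.96
State withholding: $5080.96 × 0.0432 = $219.50
Local income tax: $5080.96 × 0.015 = $76.21
Federal withholding: $5080.96 × 0.2134 = $1084.28
PFL insurance: $5577.34 × 0.006 = $33.46
State unemployment insurance (employee share): $5577.34 × 0.001 = $5.58
Roth contribution: $276.24
(Employer's $323.09 toward Roth contribution is not withheld from the employee.)
Total deductions = $223.09 + $273.29 + $219.50 + $76.21 + $1084.28 + $33.46 + $5.58 + $276.24 = $2191.65
Net pay = $5577.34 − $2191.65 = $3385.69

$3385.69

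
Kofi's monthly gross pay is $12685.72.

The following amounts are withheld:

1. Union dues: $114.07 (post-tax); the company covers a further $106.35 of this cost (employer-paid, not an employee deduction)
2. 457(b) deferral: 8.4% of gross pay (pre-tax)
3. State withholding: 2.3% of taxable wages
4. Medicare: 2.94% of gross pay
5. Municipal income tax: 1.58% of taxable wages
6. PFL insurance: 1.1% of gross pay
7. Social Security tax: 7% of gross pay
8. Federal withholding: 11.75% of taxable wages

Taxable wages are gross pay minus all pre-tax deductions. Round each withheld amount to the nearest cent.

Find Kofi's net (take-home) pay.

$8289.33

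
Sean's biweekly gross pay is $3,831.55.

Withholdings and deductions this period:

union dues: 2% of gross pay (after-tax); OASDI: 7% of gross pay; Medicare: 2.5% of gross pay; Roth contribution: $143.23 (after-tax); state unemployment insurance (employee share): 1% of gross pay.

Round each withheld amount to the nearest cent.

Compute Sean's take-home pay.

Medicare: $3,831.55 × 0.025 = $95.79
State unemployment insurance (employee share): $3,831.55 × 0.01 = $38.32
OASDI: $3,831.55 × 0.07 = $268.21
Roth contribution: $143.23
Union dues: $3,831.55 × 0.02 = $76.63
Total deductions = $95.79 + $38.32 + $268.21 + $143.23 + $76.63 = $622.18
Net pay = $3,831.55 − $622.18 = $3,209.37

$3,209.37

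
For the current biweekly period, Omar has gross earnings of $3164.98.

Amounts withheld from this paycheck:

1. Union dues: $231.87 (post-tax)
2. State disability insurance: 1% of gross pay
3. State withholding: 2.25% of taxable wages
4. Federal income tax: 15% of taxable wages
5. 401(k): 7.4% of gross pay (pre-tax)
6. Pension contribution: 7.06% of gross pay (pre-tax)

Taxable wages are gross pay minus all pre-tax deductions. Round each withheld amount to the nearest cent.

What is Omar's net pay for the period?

401(k): $3164.98 × 0.074 = $234.21
Pension contribution: $3164.98 × 0.0706 = $223.45
Pre-tax total = $234.21 + $223.45 = $457.66
Taxable wages = $3164.98 − $457.66 = $2707.32
State withholding: $2707.32 × 0.0225 = $60.91
Federal income tax: $2707.32 × 0.15 = $406.10
State disability insurance: $3164.98 × 0.01 = $31.65
Union dues: $231.87
Total deductions = $234.21 + $223.45 + $60.91 + $406.10 + $31.65 + $231.87 = $1188.19
Net pay = $3164.98 − $1188.19 = $1976.79

$1976.79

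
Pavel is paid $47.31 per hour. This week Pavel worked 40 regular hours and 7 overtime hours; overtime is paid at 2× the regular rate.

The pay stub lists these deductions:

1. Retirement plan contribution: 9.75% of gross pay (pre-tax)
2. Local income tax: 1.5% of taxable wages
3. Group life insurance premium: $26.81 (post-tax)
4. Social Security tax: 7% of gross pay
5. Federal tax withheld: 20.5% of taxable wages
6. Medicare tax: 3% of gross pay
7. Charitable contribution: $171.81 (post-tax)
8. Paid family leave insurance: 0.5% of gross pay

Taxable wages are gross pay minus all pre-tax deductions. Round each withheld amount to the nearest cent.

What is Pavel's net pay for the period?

Regular pay: 40 × $47.31 = $1892.40
Overtime pay: 7 × $47.31 × 2 = $662.34
Gross pay = $1892.40 + $662.34 = $2554.74
Retirement plan contribution: $2554.74 × 0.0975 = $249.09
Taxable wages = $2554.74 − $249.09 = $2305.65
Local income tax: $2305.65 × 0.015 = $34.58
Federal tax withheld: $2305.65 × 0.205 = $472.66
Paid family leave insurance: $2554.74 × 0.005 = $12.77
Social Security tax: $2554.74 × 0.07 = $178.83
Medicare tax: $2554.74 × 0.03 = $76.64
Charitable contribution: $171.81
Group life insurance premium: $26.81
Total deductions = $249.09 + $34.58 + $472.66 + $12.77 + $178.83 + $76.64 + $171.81 + $26.81 = $1223.19
Net pay = $2554.74 − $1223.19 = $1331.55

$1331.55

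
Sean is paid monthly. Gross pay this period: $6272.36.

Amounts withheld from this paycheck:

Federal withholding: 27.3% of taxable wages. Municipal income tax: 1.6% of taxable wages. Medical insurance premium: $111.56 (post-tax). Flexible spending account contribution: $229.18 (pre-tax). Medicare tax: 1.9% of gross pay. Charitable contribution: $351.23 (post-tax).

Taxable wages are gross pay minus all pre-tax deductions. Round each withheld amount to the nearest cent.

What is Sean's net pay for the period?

$3714.74

Flexible spending account contribution: $229.18
Taxable wages = $6272.36 − $229.18 = $6043.18
Municipal income tax: $6043.18 × 0.016 = $96.69
Federal withholding: $6043.18 × 0.273 = $1649.79
Medicare tax: $6272.36 × 0.019 = $119.17
Medical insurance premium: $111.56
Charitable contribution: $351.23
Total deductions = $229.18 + $96.69 + $1649.79 + $119.17 + $111.56 + $351.23 = $2557.62
Net pay = $6272.36 − $2557.62 = $3714.74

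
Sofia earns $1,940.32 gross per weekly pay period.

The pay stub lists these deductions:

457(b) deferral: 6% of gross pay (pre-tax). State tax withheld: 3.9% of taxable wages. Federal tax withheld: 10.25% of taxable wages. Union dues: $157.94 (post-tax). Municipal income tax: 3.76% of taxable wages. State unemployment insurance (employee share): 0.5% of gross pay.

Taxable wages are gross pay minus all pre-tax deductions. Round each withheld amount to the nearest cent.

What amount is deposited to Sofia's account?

$1,329.60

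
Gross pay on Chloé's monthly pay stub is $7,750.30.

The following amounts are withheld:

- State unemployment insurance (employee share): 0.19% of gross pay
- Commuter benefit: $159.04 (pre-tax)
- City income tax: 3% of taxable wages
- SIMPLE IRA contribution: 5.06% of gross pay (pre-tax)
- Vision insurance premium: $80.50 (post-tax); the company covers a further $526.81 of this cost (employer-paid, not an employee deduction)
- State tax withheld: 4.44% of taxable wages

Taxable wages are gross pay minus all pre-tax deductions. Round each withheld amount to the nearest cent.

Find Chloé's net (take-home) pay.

$6,568.25

Commuter benefit: $159.04
SIMPLE IRA contribution: $7,750.30 × 0.0506 = $392.17
Pre-tax total = $159.04 + $392.17 = $551.21
Taxable wages = $7,750.30 − $551.21 = $7,199.09
City income tax: $7,199.09 × 0.03 = $215.97
State tax withheld: $7,199.09 × 0.0444 = $319.64
State unemployment insurance (employee share): $7,750.30 × 0.0019 = $14.73
Vision insurance premium: $80.50
(Employer's $526.81 toward vision insurance premium is not withheld from the employee.)
Total deductions = $159.04 + $392.17 + $215.97 + $319.64 + $14.73 + $80.50 = $1,182.05
Net pay = $7,750.30 − $1,182.05 = $6,568.25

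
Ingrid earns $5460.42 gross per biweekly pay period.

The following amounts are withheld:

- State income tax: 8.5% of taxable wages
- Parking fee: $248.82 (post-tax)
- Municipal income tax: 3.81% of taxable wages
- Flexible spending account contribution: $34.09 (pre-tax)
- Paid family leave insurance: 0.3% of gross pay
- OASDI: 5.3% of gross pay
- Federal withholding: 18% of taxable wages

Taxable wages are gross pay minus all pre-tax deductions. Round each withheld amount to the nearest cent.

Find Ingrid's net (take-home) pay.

Flexible spending account contribution: $34.09
Taxable wages = $5460.42 − $34.09 = $5426.33
State income tax: $5426.33 × 0.085 = $461.24
Municipal income tax: $5426.33 × 0.0381 = $206.74
Federal withholding: $5426.33 × 0.18 = $976.74
Paid family leave insurance: $5460.42 × 0.003 = $16.38
OASDI: $5460.42 × 0.053 = $289.40
Parking fee: $248.82
Total deductions = $34.09 + $461.24 + $206.74 + $976.74 + $16.38 + $289.40 + $248.82 = $2233.41
Net pay = $5460.42 − $2233.41 = $3227.01

$3227.01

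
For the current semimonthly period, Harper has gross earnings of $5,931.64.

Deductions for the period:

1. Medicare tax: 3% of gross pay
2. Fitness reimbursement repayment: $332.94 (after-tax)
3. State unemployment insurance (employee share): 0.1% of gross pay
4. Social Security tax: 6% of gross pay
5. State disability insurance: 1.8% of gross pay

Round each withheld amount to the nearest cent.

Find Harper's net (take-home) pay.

$4,952.15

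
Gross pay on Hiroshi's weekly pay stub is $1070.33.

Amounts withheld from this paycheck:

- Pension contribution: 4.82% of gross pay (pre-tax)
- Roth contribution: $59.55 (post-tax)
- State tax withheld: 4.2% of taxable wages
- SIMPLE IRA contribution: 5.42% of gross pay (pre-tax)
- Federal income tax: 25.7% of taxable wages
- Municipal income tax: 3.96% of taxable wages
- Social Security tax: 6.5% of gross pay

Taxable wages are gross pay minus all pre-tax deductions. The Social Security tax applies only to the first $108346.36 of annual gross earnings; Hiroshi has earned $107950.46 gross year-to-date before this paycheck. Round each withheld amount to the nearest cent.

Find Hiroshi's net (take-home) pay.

$550.15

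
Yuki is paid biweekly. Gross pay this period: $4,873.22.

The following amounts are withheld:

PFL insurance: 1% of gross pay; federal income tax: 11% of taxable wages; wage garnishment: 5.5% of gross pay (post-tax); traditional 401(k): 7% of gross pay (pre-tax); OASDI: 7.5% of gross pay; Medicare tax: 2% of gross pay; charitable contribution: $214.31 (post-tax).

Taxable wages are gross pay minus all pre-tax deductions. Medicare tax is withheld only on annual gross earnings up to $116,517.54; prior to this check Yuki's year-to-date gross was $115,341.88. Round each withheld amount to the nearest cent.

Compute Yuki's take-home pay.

$3,113.49

Traditional 401(k): $4,873.22 × 0.07 = $341.13
Taxable wages = $4,873.22 − $341.13 = $4,532.09
Federal income tax: $4,532.09 × 0.11 = $498.53
OASDI: $4,873.22 × 0.075 = $365.49
PFL insurance: $4,873.22 × 0.01 = $48.73
Medicare tax: only $116,517.54 − $115,341.88 = $1,175.66 of this check is subject → $1,175.66 × 0.02 = $23.51
Wage garnishment: $4,873.22 × 0.055 = $268.03
Charitable contribution: $214.31
Total deductions = $341.13 + $498.53 + $365.49 + $48.73 + $23.51 + $268.03 + $214.31 = $1,759.73
Net pay = $4,873.22 − $1,759.73 = $3,113.49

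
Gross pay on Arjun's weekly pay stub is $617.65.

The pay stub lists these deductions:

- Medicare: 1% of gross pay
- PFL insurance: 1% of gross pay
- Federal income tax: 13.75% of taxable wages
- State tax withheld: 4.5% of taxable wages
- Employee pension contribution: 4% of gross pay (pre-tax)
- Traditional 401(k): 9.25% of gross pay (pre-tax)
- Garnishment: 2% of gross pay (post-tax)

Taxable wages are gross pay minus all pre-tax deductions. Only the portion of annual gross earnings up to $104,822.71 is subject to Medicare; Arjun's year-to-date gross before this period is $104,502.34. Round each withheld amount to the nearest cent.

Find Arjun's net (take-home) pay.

Traditional 401(k): $617.65 × 0.0925 = $57.13
Employee pension contribution: $617.65 × 0.04 = $24.71
Pre-tax total = $57.13 + $24.71 = $81.84
Taxable wages = $617.65 − $81.84 = $535.81
Federal income tax: $535.81 × 0.1375 = $73.67
State tax withheld: $535.81 × 0.045 = $24.11
Medicare: only $104,822.71 − $104,502.34 = $320.37 of this check is subject → $320.37 × 0.01 = $3.20
PFL insurance: $617.65 × 0.01 = $6.18
Garnishment: $617.65 × 0.02 = $12.35
Total deductions = $57.13 + $24.71 + $73.67 + $24.11 + $3.20 + $6.18 + $12.35 = $201.35
Net pay = $617.65 − $201.35 = $416.30

$416.30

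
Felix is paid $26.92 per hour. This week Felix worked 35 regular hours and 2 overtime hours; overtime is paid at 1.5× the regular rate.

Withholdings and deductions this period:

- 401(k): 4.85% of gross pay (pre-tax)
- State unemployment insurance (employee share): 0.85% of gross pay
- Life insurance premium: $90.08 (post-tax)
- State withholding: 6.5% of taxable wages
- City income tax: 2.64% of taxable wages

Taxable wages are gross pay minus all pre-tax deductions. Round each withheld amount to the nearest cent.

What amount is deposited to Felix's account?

Regular pay: 35 × $26.92 = $942.20
Overtime pay: 2 × $26.92 × 1.5 = $80.76
Gross pay = $942.20 + $80.76 = $1,022.96
401(k): $1,022.96 × 0.0485 = $49.61
Taxable wages = $1,022.96 − $49.61 = $973.35
State withholding: $973.35 × 0.065 = $63.27
City income tax: $973.35 × 0.0264 = $25.70
State unemployment insurance (employee share): $1,022.96 × 0.0085 = $8.70
Life insurance premium: $90.08
Total deductions = $49.61 + $63.27 + $25.70 + $8.70 + $90.08 = $237.36
Net pay = $1,022.96 − $237.36 = $785.60

$785.60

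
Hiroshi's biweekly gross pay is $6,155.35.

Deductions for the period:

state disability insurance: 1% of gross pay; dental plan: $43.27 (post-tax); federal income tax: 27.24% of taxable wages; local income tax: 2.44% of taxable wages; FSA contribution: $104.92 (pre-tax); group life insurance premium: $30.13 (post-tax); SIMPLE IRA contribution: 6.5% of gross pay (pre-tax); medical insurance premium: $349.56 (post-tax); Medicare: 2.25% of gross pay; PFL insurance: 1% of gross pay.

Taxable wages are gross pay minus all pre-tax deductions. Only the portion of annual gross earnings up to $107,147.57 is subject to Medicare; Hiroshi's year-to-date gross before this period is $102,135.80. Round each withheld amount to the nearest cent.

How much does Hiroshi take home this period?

$3,314.49

FSA contribution: $104.92
SIMPLE IRA contribution: $6,155.35 × 0.065 = $400.10
Pre-tax total = $104.92 + $400.10 = $505.02
Taxable wages = $6,155.35 − $505.02 = $5,650.33
Local income tax: $5,650.33 × 0.0244 = $137.87
Federal income tax: $5,650.33 × 0.2724 = $1,539.15
Medicare: only $107,147.57 − $102,135.80 = $5,011.77 of this check is subject → $5,011.77 × 0.0225 = $112.76
State disability insurance: $6,155.35 × 0.01 = $61.55
PFL insurance: $6,155.35 × 0.01 = $61.55
Dental plan: $43.27
Medical insurance premium: $349.56
Group life insurance premium: $30.13
Total deductions = $104.92 + $400.10 + $137.87 + $1,539.15 + $112.76 + $61.55 + $61.55 + $43.27 + $349.56 + $30.13 = $2,840.86
Net pay = $6,155.35 − $2,840.86 = $3,314.49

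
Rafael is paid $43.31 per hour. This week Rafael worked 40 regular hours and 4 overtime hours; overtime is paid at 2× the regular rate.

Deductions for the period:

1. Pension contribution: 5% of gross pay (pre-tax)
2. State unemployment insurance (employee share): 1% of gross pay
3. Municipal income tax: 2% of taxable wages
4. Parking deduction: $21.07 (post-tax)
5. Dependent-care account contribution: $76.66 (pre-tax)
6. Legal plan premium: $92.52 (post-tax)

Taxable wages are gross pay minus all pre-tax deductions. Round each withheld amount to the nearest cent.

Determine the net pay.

$1,725.93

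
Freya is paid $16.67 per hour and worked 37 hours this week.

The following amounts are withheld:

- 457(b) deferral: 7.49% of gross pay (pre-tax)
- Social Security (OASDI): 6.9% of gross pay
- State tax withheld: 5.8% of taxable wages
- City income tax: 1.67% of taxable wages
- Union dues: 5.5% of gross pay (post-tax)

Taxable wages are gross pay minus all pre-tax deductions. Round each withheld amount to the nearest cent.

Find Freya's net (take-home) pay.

$451.49

Gross pay: 37 × $16.67 = $616.79
457(b) deferral: $616.79 × 0.0749 = $46.20
Taxable wages = $616.79 − $46.20 = $570.59
City income tax: $570.59 × 0.0167 = $9.53
State tax withheld: $570.59 × 0.058 = $33.09
Social Security (OASDI): $616.79 × 0.069 = $42.56
Union dues: $616.79 × 0.055 = $33.92
Total deductions = $46.20 + $9.53 + $33.09 + $42.56 + $33.92 = $165.30
Net pay = $616.79 − $165.30 = $451.49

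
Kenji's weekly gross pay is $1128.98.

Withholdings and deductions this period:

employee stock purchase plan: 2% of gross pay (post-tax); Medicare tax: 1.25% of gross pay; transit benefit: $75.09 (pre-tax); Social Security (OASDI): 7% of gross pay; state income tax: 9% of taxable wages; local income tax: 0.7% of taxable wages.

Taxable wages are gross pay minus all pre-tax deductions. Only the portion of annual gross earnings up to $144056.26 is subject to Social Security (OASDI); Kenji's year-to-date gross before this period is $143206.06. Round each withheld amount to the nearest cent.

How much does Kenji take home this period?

$855.46

Transit benefit: $75.09
Taxable wages = $1128.98 − $75.09 = $1053.89
State income tax: $1053.89 × 0.09 = $94.85
Local income tax: $1053.89 × 0.007 = $7.38
Medicare tax: $1128.98 × 0.0125 = $14.11
Social Security (OASDI): only $144056.26 − $143206.06 = $850.20 of this check is subject → $850.20 × 0.07 = $59.51
Employee stock purchase plan: $1128.98 × 0.02 = $22.58
Total deductions = $75.09 + $94.85 + $7.38 + $14.11 + $59.51 + $22.58 = $273.52
Net pay = $1128.98 − $273.52 = $855.46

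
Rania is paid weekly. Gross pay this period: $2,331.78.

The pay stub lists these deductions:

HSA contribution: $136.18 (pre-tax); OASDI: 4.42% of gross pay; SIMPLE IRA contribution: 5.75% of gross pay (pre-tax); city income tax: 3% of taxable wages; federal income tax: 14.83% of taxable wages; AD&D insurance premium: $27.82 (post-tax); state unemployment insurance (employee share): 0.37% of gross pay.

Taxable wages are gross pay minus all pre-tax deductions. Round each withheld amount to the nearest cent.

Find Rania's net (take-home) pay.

HSA contribution: $136.18
SIMPLE IRA contribution: $2,331.78 × 0.0575 = $134.08
Pre-tax total = $136.18 + $134.08 = $270.26
Taxable wages = $2,331.78 − $270.26 = $2,061.52
City income tax: $2,061.52 × 0.03 = $61.85
Federal income tax: $2,061.52 × 0.1483 = $305.72
State unemployment insurance (employee share): $2,331.78 × 0.0037 = $8.63
OASDI: $2,331.78 × 0.0442 = $103.06
AD&D insurance premium: $27.82
Total deductions = $136.18 + $134.08 + $61.85 + $305.72 + $8.63 + $103.06 + $27.82 = $777.34
Net pay = $2,331.78 − $777.34 = $1,554.44

$1,554.44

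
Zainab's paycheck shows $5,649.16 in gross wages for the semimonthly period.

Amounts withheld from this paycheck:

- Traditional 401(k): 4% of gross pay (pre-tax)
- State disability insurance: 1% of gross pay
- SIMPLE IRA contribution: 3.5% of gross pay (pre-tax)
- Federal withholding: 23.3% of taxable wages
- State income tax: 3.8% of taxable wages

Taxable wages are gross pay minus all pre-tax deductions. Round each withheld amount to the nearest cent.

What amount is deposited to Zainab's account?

$3,752.88

Traditional 401(k): $5,649.16 × 0.04 = $225.97
SIMPLE IRA contribution: $5,649.16 × 0.035 = $197.72
Pre-tax total = $225.97 + $197.72 = $423.69
Taxable wages = $5,649.16 − $423.69 = $5,225.47
State income tax: $5,225.47 × 0.038 = $198.57
Federal withholding: $5,225.47 × 0.233 = $1,217.53
State disability insurance: $5,649.16 × 0.01 = $56.49
Total deductions = $225.97 + $197.72 + $198.57 + $1,217.53 + $56.49 = $1,896.28
Net pay = $5,649.16 − $1,896.28 = $3,752.88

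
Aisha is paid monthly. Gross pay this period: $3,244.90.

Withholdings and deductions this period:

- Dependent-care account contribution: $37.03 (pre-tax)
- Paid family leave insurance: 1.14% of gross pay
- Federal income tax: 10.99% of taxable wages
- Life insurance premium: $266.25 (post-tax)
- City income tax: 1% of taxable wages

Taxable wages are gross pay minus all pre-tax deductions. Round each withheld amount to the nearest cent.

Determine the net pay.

Dependent-care account contribution: $37.03
Taxable wages = $3,244.90 − $37.03 = $3,207.87
Federal income tax: $3,207.87 × 0.1099 = $352.54
City income tax: $3,207.87 × 0.01 = $32.08
Paid family leave insurance: $3,244.90 × 0.0114 = $36.99
Life insurance premium: $266.25
Total deductions = $37.03 + $352.54 + $32.08 + $36.99 + $266.25 = $724.89
Net pay = $3,244.90 − $724.89 = $2,520.01

$2,520.01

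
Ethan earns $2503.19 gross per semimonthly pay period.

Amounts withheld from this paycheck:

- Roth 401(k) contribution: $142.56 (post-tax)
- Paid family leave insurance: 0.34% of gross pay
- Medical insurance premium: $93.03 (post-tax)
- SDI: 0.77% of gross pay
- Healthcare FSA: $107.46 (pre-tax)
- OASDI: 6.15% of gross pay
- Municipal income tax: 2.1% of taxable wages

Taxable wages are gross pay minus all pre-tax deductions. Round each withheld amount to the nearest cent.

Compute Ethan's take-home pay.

Healthcare FSA: $107.46
Taxable wages = $2503.19 − $107.46 = $2395.73
Municipal income tax: $2395.73 × 0.021 = $50.31
Paid family leave insurance: $2503.19 × 0.0034 = $8.51
OASDI: $2503.19 × 0.0615 = $153.95
SDI: $2503.19 × 0.0077 = $19.27
Roth 401(k) contribution: $142.56
Medical insurance premium: $93.03
Total deductions = $107.46 + $50.31 + $8.51 + $153.95 + $19.27 + $142.56 + $93.03 = $575.09
Net pay = $2503.19 − $575.09 = $1928.10

$1928.10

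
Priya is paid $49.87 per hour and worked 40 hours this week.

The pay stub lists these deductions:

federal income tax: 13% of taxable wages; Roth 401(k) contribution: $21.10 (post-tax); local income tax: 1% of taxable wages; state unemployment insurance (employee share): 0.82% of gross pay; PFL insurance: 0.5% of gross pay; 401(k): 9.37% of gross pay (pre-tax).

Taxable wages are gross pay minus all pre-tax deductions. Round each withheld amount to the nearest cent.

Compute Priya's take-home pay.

Gross pay: 40 × $49.87 = $1,994.80
401(k): $1,994.80 × 0.0937 = $186.91
Taxable wages = $1,994.80 − $186.91 = $1,807.89
Federal income tax: $1,807.89 × 0.13 = $235.03
Local income tax: $1,807.89 × 0.01 = $18.08
State unemployment insurance (employee share): $1,994.80 × 0.0082 = $16.36
PFL insurance: $1,994.80 × 0.005 = $9.97
Roth 401(k) contribution: $21.10
Total deductions = $186.91 + $235.03 + $18.08 + $16.36 + $9.97 + $21.10 = $487.45
Net pay = $1,994.80 − $487.45 = $1,507.35

$1,507.35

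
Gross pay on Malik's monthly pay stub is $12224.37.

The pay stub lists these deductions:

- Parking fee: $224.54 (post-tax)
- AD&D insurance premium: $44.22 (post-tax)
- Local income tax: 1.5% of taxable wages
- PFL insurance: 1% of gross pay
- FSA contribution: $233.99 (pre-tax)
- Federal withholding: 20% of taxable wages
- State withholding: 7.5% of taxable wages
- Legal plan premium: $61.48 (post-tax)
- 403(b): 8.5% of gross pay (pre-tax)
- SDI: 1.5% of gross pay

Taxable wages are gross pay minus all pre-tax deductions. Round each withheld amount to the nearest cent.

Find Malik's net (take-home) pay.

FSA contribution: $233.99
403(b): $12224.37 × 0.085 = $1039.07
Pre-tax total = $233.99 + $1039.07 = $1273.06
Taxable wages = $12224.37 − $1273.06 = $10951.31
Federal withholding: $10951.31 × 0.2 = $2190.26
State withholding: $10951.31 × 0.075 = $821.35
Local income tax: $10951.31 × 0.015 = $164.27
PFL insurance: $12224.37 × 0.01 = $122.24
SDI: $12224.37 × 0.015 = $183.37
Parking fee: $224.54
Legal plan premium: $61.48
AD&D insurance premium: $44.22
Total deductions = $233.99 + $1039.07 + $2190.26 + $821.35 + $164.27 + $122.24 + $183.37 + $224.54 + $61.48 + $44.22 = $5084.79
Net pay = $12224.37 − $5084.79 = $7139.58

$7139.58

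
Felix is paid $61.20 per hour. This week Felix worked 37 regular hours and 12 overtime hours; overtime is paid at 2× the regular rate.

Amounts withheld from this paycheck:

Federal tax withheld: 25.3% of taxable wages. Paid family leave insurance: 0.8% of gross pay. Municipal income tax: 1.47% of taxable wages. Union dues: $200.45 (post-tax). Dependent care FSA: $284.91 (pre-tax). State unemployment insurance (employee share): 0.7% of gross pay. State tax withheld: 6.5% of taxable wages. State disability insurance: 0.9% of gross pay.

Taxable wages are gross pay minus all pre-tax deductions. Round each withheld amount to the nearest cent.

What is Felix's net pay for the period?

Regular pay: 37 × $61.20 = $2,264.40
Overtime pay: 12 × $61.20 × 2 = $1,468.80
Gross pay = $2,264.40 + $1,468.80 = $3,733.20
Dependent care FSA: $284.91
Taxable wages = $3,733.20 − $284.91 = $3,448.29
Federal tax withheld: $3,448.29 × 0.253 = $872.42
Municipal income tax: $3,448.29 × 0.0147 = $50.69
State tax withheld: $3,448.29 × 0.065 = $224.14
State unemployment insurance (employee share): $3,733.20 × 0.007 = $26.13
State disability insurance: $3,733.20 × 0.009 = $33.60
Paid family leave insurance: $3,733.20 × 0.008 = $29.87
Union dues: $200.45
Total deductions = $284.91 + $872.42 + $50.69 + $224.14 + $26.13 + $33.60 + $29.87 + $200.45 = $1,722.21
Net pay = $3,733.20 − $1,722.21 = $2,010.99

$2,010.99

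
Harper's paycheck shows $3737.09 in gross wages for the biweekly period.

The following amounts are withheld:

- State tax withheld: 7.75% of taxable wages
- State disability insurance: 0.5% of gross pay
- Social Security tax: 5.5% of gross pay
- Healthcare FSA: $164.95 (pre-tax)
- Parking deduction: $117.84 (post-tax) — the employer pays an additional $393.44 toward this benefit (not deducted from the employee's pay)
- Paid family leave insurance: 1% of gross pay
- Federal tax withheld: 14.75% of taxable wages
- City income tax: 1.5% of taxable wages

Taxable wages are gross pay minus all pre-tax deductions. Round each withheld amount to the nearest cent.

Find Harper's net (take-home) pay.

$2335.39

Healthcare FSA: $164.95
Taxable wages = $3737.09 − $164.95 = $3572.14
Federal tax withheld: $3572.14 × 0.1475 = $526.89
State tax withheld: $3572.14 × 0.0775 = $276.84
City income tax: $3572.14 × 0.015 = $53.58
Social Security tax: $3737.09 × 0.055 = $205.54
State disability insurance: $3737.09 × 0.005 = $18.69
Paid family leave insurance: $3737.09 × 0.01 = $37.37
Parking deduction: $117.84
(Employer's $393.44 toward parking deduction is not withheld from the employee.)
Total deductions = $164.95 + $526.89 + $276.84 + $53.58 + $205.54 + $18.69 + $37.37 + $117.84 = $1401.70
Net pay = $3737.09 − $1401.70 = $2335.39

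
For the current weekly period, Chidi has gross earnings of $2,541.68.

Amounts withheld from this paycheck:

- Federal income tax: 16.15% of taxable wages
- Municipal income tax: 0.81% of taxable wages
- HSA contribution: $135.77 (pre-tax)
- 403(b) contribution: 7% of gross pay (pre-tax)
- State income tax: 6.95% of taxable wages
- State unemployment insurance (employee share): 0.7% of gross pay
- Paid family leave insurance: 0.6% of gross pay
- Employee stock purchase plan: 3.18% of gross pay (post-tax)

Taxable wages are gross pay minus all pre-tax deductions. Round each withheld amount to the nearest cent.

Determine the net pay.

403(b) contribution: $2,541.68 × 0.07 = $177.92
HSA contribution: $135.77
Pre-tax total = $177.92 + $135.77 = $313.69
Taxable wages = $2,541.68 − $313.69 = $2,227.99
Municipal income tax: $2,227.99 × 0.0081 = $18.05
State income tax: $2,227.99 × 0.0695 = $154.85
Federal income tax: $2,227.99 × 0.1615 = $359.82
State unemployment insurance (employee share): $2,541.68 × 0.007 = $17.79
Paid family leave insurance: $2,541.68 × 0.006 = $15.25
Employee stock purchase plan: $2,541.68 × 0.0318 = $80.83
Total deductions = $177.92 + $135.77 + $18.05 + $154.85 + $359.82 + $17.79 + $15.25 + $80.83 = $960.28
Net pay = $2,541.68 − $960.28 = $1,581.40

$1,581.40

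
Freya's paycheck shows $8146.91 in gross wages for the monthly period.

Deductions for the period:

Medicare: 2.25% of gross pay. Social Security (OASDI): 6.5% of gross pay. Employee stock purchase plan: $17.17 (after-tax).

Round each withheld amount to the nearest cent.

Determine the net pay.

$7416.88

Medicare: $8146.91 × 0.0225 = $183.31
Social Security (OASDI): $8146.91 × 0.065 = $529.55
Employee stock purchase plan: $17.17
Total deductions = $183.31 + $529.55 + $17.17 = $730.03
Net pay = $8146.91 − $730.03 = $7416.88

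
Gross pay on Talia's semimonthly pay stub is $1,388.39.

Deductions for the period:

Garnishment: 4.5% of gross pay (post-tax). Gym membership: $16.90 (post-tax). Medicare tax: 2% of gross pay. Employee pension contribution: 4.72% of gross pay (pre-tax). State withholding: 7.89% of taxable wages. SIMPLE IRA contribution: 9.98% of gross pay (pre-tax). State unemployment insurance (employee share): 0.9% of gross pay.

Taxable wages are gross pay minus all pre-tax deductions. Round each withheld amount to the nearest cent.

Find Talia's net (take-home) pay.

Employee pension contribution: $1,388.39 × 0.0472 = $65.53
SIMPLE IRA contribution: $1,388.39 × 0.0998 = $138.56
Pre-tax total = $65.53 + $138.56 = $204.09
Taxable wages = $1,388.39 − $204.09 = $1,184.30
State withholding: $1,184.30 × 0.0789 = $93.44
State unemployment insurance (employee share): $1,388.39 × 0.009 = $12.50
Medicare tax: $1,388.39 × 0.02 = $27.77
Gym membership: $16.90
Garnishment: $1,388.39 × 0.045 = $62.48
Total deductions = $65.53 + $138.56 + $93.44 + $12.50 + $27.77 + $16.90 + $62.48 = $417.18
Net pay = $1,388.39 − $417.18 = $971.21

$971.21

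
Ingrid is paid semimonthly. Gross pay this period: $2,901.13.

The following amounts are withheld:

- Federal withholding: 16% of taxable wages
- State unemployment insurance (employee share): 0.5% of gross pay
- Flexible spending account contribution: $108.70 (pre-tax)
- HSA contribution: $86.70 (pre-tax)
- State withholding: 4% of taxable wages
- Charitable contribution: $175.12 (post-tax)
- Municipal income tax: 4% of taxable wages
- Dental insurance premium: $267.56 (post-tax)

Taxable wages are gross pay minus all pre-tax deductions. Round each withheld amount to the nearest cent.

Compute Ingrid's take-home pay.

Flexible spending account contribution: $108.70
HSA contribution: $86.70
Pre-tax total = $108.70 + $86.70 = $195.40
Taxable wages = $2,901.13 − $195.40 = $2,705.73
Municipal income tax: $2,705.73 × 0.04 = $108.23
State withholding: $2,705.73 × 0.04 = $108.23
Federal withholding: $2,705.73 × 0.16 = $432.92
State unemployment insurance (employee share): $2,901.13 × 0.005 = $14.51
Dental insurance premium: $267.56
Charitable contribution: $175.12
Total deductions = $108.70 + $86.70 + $108.23 + $108.23 + $432.92 + $14.51 + $267.56 + $175.12 = $1,301.97
Net pay = $2,901.13 − $1,301.97 = $1,599.16

$1,599.16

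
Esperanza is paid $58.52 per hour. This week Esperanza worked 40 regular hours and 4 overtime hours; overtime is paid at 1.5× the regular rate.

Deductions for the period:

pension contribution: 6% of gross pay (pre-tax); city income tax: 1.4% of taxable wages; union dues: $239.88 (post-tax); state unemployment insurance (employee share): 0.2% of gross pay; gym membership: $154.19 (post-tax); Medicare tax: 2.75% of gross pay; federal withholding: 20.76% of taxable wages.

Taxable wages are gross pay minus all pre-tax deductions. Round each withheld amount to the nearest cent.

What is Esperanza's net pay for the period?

Regular pay: 40 × $58.52 = $2340.80
Overtime pay: 4 × $58.52 × 1.5 = $351.12
Gross pay = $2340.80 + $351.12 = $2691.92
Pension contribution: $2691.92 × 0.06 = $161.52
Taxable wages = $2691.92 − $161.52 = $2530.40
City income tax: $2530.40 × 0.014 = $35.43
Federal withholding: $2530.40 × 0.2076 = $525.31
State unemployment insurance (employee share): $2691.92 × 0.002 = $5.38
Medicare tax: $2691.92 × 0.0275 = $74.03
Gym membership: $154.19
Union dues: $239.88
Total deductions = $161.52 + $35.43 + $525.31 + $5.38 + $74.03 + $154.19 + $239.88 = $1195.74
Net pay = $2691.92 − $1195.74 = $1496.18

$1496.18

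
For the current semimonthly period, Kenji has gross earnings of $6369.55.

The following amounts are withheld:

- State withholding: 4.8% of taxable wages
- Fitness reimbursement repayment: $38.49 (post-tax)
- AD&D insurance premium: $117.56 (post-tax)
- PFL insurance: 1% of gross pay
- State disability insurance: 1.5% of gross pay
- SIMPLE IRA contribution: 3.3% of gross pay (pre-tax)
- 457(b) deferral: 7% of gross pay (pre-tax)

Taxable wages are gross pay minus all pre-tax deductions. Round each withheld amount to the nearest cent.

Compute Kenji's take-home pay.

$5123.94

SIMPLE IRA contribution: $6369.55 × 0.033 = $210.20
457(b) deferral: $6369.55 × 0.07 = $445.87
Pre-tax total = $210.20 + $445.87 = $656.07
Taxable wages = $6369.55 − $656.07 = $5713.48
State withholding: $5713.48 × 0.048 = $274.25
State disability insurance: $6369.55 × 0.015 = $95.54
PFL insurance: $6369.55 × 0.01 = $63.70
Fitness reimbursement repayment: $38.49
AD&D insurance premium: $117.56
Total deductions = $210.20 + $445.87 + $274.25 + $95.54 + $63.70 + $38.49 + $117.56 = $1245.61
Net pay = $6369.55 − $1245.61 = $5123.94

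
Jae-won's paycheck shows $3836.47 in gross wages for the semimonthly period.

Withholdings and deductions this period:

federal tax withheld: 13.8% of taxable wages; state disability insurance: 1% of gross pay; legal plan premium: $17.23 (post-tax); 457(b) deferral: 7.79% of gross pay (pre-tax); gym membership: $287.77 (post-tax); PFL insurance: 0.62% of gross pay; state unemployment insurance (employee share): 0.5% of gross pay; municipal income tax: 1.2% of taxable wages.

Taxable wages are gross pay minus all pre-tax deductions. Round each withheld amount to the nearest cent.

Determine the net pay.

$2620.64

457(b) deferral: $3836.47 × 0.0779 = $298.86
Taxable wages = $3836.47 − $298.86 = $3537.61
Federal tax withheld: $3537.61 × 0.138 = $488.19
Municipal income tax: $3537.61 × 0.012 = $42.45
PFL insurance: $3836.47 × 0.0062 = $23.79
State disability insurance: $3836.47 × 0.01 = $38.36
State unemployment insurance (employee share): $3836.47 × 0.005 = $19.18
Gym membership: $287.77
Legal plan premium: $17.23
Total deductions = $298.86 + $488.19 + $42.45 + $23.79 + $38.36 + $19.18 + $287.77 + $17.23 = $1215.83
Net pay = $3836.47 − $1215.83 = $2620.64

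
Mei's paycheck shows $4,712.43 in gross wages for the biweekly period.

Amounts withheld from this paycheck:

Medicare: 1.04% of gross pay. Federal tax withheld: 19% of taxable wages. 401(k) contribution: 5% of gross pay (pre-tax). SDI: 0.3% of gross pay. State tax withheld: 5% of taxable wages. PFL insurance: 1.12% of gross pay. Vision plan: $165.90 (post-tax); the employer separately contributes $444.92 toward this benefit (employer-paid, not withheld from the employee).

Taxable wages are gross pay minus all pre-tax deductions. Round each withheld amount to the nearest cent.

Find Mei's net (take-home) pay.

401(k) contribution: $4,712.43 × 0.05 = $235.62
Taxable wages = $4,712.43 − $235.62 = $4,476.81
Federal tax withheld: $4,476.81 × 0.19 = $850.59
State tax withheld: $4,476.81 × 0.05 = $223.84
PFL insurance: $4,712.43 × 0.0112 = $52.78
Medicare: $4,712.43 × 0.0104 = $49.01
SDI: $4,712.43 × 0.003 = $14.14
Vision plan: $165.90
(Employer's $444.92 toward vision plan is not withheld from the employee.)
Total deductions = $235.62 + $850.59 + $223.84 + $52.78 + $49.01 + $14.14 + $165.90 = $1,591.88
Net pay = $4,712.43 − $1,591.88 = $3,120.55

$3,120.55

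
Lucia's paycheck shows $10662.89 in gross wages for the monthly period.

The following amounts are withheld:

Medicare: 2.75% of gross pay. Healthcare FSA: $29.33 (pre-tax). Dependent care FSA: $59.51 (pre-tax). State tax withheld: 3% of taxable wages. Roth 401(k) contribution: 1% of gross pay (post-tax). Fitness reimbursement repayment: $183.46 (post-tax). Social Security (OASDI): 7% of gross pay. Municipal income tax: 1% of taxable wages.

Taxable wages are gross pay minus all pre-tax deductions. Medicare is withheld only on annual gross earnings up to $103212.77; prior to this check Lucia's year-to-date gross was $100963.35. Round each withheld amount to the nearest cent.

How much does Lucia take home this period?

$9052.74

Healthcare FSA: $29.33
Dependent care FSA: $59.51
Pre-tax total = $29.33 + $59.51 = $88.84
Taxable wages = $10662.89 − $88.84 = $10574.05
Municipal income tax: $10574.05 × 0.01 = $105.74
State tax withheld: $10574.05 × 0.03 = $317.22
Social Security (OASDI): $10662.89 × 0.07 = $746.40
Medicare: only $103212.77 − $100963.35 = $2249.42 of this check is subject → $2249.42 × 0.0275 = $61.86
Roth 401(k) contribution: $10662.89 × 0.01 = $106.63
Fitness reimbursement repayment: $183.46
Total deductions = $29.33 + $59.51 + $105.74 + $317.22 + $746.40 + $61.86 + $106.63 + $183.46 = $1610.15
Net pay = $10662.89 − $1610.15 = $9052.74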